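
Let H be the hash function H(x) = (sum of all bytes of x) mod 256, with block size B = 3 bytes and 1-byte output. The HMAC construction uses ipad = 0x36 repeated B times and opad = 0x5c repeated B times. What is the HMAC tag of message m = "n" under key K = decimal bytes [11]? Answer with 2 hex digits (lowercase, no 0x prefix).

26

Key decimal bytes [11] = 0b is 1 byte ≤ B = 3; zero-pad to 3 bytes: K' = 0b 00 00.
K' ⊕ ipad = 3d 36 36.  K' ⊕ opad = 57 5c 5c.
Inner input = (K'⊕ipad) ∥ m = 3d 36 36 ∥ 6e.
Inner hash: sum = 61+54+54+110 = 279; mod 256 = 23 → 17.
Outer input = (K'⊕opad) ∥ inner = 57 5c 5c ∥ 17.
Outer hash (tag): sum = 87+92+92+23 = 294; mod 256 = 38 → 26.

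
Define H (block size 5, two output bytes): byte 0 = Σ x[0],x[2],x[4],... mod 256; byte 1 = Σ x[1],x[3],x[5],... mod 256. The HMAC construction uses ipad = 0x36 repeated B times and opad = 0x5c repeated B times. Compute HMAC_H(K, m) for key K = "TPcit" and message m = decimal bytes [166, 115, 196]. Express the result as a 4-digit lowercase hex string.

9ead

Key "TPcit" = 54 50 63 69 74 is exactly B = 5 bytes: K' = 54 50 63 69 74.
K' ⊕ ipad = 62 66 55 5f 42.  K' ⊕ opad = 08 0c 3f 35 28.
Inner input = (K'⊕ipad) ∥ m = 62 66 55 5f 42 ∥ a6 73 c4.
Inner hash: even-index sum = 364 mod 256 = 108; odd-index sum = 559 mod 256 = 47 → 6c 2f.
Outer input = (K'⊕opad) ∥ inner = 08 0c 3f 35 28 ∥ 6c 2f.
Outer hash (tag): even-index sum = 158 mod 256 = 158; odd-index sum = 173 mod 256 = 173 → 9e ad.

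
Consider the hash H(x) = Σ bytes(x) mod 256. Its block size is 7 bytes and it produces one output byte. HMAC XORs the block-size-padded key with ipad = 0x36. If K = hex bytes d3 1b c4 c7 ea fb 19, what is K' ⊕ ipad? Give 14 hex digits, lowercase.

e52df2f1dccd2f

Key hex bytes d3 1b c4 c7 ea fb 19 is exactly B = 7 bytes: K' = d3 1b c4 c7 ea fb 19.
XOR each byte with 0x36: d3⊕36=e5, 1b⊕36=2d, c4⊕36=f2, c7⊕36=f1, ea⊕36=dc, fb⊕36=cd, 19⊕36=2f.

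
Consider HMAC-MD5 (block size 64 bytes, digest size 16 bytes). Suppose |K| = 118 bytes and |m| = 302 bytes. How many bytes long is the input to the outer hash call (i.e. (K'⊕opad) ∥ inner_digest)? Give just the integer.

Key is 118 > 64 bytes, so it is hashed to 16 bytes then zero-padded to 64: |K'| = 64.
Outer input = (K'⊕opad) ∥ H(inner) → 64 + 16 = 80 bytes.

80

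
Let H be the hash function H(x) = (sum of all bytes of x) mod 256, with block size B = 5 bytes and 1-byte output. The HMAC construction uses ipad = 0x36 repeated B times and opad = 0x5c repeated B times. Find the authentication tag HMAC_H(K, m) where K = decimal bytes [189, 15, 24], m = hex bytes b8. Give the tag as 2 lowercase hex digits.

46

Key decimal bytes [189, 15, 24] = bd 0f 18 is 3 bytes ≤ B = 5; zero-pad to 5 bytes: K' = bd 0f 18 00 00.
K' ⊕ ipad = 8b 39 2e 36 36.  K' ⊕ opad = e1 53 44 5c 5c.
Inner input = (K'⊕ipad) ∥ m = 8b 39 2e 36 36 ∥ b8.
Inner hash: sum = 139+57+46+54+54+184 = 534; mod 256 = 22 → 16.
Outer input = (K'⊕opad) ∥ inner = e1 53 44 5c 5c ∥ 16.
Outer hash (tag): sum = 225+83+68+92+92+22 = 582; mod 256 = 70 → 46.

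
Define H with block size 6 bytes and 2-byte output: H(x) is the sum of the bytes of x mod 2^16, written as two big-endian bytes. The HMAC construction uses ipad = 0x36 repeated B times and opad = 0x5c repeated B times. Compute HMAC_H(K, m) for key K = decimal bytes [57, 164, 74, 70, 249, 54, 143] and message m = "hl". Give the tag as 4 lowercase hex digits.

Key decimal bytes [57, 164, 74, 70, 249, 54, 143] = 39 a4 4a 46 f9 36 8f is 7 bytes > B = 6, so hash it first: H(key) = 03 2b, then zero-pad to 6 bytes: K' = 03 2b 00 00 00 00.
K' ⊕ ipad = 35 1d 36 36 36 36.  K' ⊕ opad = 5f 77 5c 5c 5c 5c.
Inner input = (K'⊕ipad) ∥ m = 35 1d 36 36 36 36 ∥ 68 6c.
Inner hash: sum = 53+29+54+54+54+54+104+108 = 510 → 01 fe.
Outer input = (K'⊕opad) ∥ inner = 5f 77 5c 5c 5c 5c ∥ 01 fe.
Outer hash (tag): sum = 95+119+92+92+92+92+1+254 = 837 → 03 45.

0345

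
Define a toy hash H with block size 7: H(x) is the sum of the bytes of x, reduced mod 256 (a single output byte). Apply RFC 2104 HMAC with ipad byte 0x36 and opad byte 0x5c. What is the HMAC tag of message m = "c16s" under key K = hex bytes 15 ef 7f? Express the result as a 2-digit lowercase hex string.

e9

Key hex bytes 15 ef 7f is 3 bytes ≤ B = 7; zero-pad to 7 bytes: K' = 15 ef 7f 00 00 00 00.
K' ⊕ ipad = 23 d9 49 36 36 36 36.  K' ⊕ opad = 49 b3 23 5c 5c 5c 5c.
Inner input = (K'⊕ipad) ∥ m = 23 d9 49 36 36 36 36 ∥ 63 31 36 73.
Inner hash: sum = 35+217+73+54+54+54+54+99+49+54+115 = 858; mod 256 = 90 → 5a.
Outer input = (K'⊕opad) ∥ inner = 49 b3 23 5c 5c 5c 5c ∥ 5a.
Outer hash (tag): sum = 73+179+35+92+92+92+92+90 = 745; mod 256 = 233 → e9.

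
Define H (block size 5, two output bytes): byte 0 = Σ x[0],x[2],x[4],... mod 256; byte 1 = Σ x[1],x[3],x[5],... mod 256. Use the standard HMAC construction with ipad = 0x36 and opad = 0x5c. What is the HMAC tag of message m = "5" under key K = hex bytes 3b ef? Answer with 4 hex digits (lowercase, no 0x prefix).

6388

Key hex bytes 3b ef is 2 bytes ≤ B = 5; zero-pad to 5 bytes: K' = 3b ef 00 00 00.
K' ⊕ ipad = 0d d9 36 36 36.  K' ⊕ opad = 67 b3 5c 5c 5c.
Inner input = (K'⊕ipad) ∥ m = 0d d9 36 36 36 ∥ 35.
Inner hash: even-index sum = 121 mod 256 = 121; odd-index sum = 324 mod 256 = 68 → 79 44.
Outer input = (K'⊕opad) ∥ inner = 67 b3 5c 5c 5c ∥ 79 44.
Outer hash (tag): even-index sum = 355 mod 256 = 99; odd-index sum = 392 mod 256 = 136 → 63 88.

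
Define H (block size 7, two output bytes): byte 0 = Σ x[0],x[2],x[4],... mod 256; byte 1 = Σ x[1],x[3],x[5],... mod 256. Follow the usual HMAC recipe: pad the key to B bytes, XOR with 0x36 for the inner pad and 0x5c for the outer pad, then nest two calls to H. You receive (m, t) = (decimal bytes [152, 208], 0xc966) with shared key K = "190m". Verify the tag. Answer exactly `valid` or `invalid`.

invalid

Key "190m" = 31 39 30 6d is 4 bytes ≤ B = 7; zero-pad to 7 bytes: K' = 31 39 30 6d 00 00 00.
K' ⊕ ipad = 07 0f 06 5b 36 36 36; K' ⊕ opad = 6d 65 6c 31 5c 5c 5c.
Inner hash: even-index sum = 329 mod 256 = 73; odd-index sum = 312 mod 256 = 56 → 49 38.
Outer hash (recomputed tag): even-index sum = 457 mod 256 = 201; odd-index sum = 315 mod 256 = 59 → c9 3b.
Recomputed tag = c93b; claimed = c966 → mismatch.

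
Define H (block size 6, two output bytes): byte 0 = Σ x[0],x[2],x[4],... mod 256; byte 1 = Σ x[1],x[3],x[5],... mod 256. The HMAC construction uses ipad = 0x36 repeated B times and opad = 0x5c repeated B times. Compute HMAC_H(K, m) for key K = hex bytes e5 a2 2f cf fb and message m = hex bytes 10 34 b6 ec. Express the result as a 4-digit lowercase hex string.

52d0

Key hex bytes e5 a2 2f cf fb is 5 bytes ≤ B = 6; zero-pad to 6 bytes: K' = e5 a2 2f cf fb 00.
K' ⊕ ipad = d3 94 19 f9 cd 36.  K' ⊕ opad = b9 fe 73 93 a7 5c.
Inner input = (K'⊕ipad) ∥ m = d3 94 19 f9 cd 36 ∥ 10 34 b6 ec.
Inner hash: even-index sum = 639 mod 256 = 127; odd-index sum = 739 mod 256 = 227 → 7f e3.
Outer input = (K'⊕opad) ∥ inner = b9 fe 73 93 a7 5c ∥ 7f e3.
Outer hash (tag): even-index sum = 594 mod 256 = 82; odd-index sum = 720 mod 256 = 208 → 52 d0.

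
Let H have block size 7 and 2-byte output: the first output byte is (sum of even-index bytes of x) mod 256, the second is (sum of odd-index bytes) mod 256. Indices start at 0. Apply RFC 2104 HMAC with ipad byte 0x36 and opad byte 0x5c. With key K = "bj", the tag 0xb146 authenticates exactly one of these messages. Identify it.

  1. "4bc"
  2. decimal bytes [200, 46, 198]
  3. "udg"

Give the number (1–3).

Key "bj" = 62 6a is 2 bytes ≤ B = 7; zero-pad to 7 bytes: K' = 62 6a 00 00 00 00 00.
K' ⊕ ipad = 54 5c 36 36 36 36 36; K' ⊕ opad = 3e 36 5c 5c 5c 5c 5c.
m1: inner = H(54 5c 36 36 36 36 36 34 62 63) = 58 5f; tag = H(3e 36 5c 5c 5c 5c 5c 58 5f) = b146 ← matches
m2: inner = H(54 5c 36 36 36 36 36 c8 2e c6) = 24 56; tag = H(3e 36 5c 5c 5c 5c 5c 24 56) = a812
m3: inner = H(54 5c 36 36 36 36 36 75 64 67) = 5a a4; tag = H(3e 36 5c 5c 5c 5c 5c 5a a4) = f648

1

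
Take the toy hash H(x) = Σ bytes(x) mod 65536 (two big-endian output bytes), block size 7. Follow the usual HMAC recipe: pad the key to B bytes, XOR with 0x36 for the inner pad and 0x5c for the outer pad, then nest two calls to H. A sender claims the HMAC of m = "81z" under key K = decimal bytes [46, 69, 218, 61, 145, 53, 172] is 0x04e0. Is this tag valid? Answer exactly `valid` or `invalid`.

Key decimal bytes [46, 69, 218, 61, 145, 53, 172] = 2e 45 da 3d 91 35 ac is exactly B = 7 bytes: K' = 2e 45 da 3d 91 35 ac.
K' ⊕ ipad = 18 73 ec 0b a7 03 9a; K' ⊕ opad = 72 19 86 61 cd 69 f0.
Inner hash: sum = 24+115+236+11+167+3+154+56+49+122 = 937 → 03 a9.
Outer hash (recomputed tag): sum = 114+25+134+97+205+105+240+3+169 = 1092 → 04 44.
Recomputed tag = 0444; claimed = 04e0 → mismatch.

invalid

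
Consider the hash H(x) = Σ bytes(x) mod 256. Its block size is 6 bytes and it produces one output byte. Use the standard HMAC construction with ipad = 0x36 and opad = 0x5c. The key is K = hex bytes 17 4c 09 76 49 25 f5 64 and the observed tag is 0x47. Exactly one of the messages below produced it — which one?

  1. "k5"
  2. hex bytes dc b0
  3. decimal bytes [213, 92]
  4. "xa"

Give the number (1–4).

Key hex bytes 17 4c 09 76 49 25 f5 64 is 8 bytes > B = 6, so hash it first: H(key) = a9, then zero-pad to 6 bytes: K' = a9 00 00 00 00 00.
K' ⊕ ipad = 9f 36 36 36 36 36; K' ⊕ opad = f5 5c 5c 5c 5c 5c.
m1: inner = H(9f 36 36 36 36 36 6b 35) = 4d; tag = H(f5 5c 5c 5c 5c 5c 4d) = 0e
m2: inner = H(9f 36 36 36 36 36 dc b0) = 39; tag = H(f5 5c 5c 5c 5c 5c 39) = fa
m3: inner = H(9f 36 36 36 36 36 d5 5c) = de; tag = H(f5 5c 5c 5c 5c 5c de) = 9f
m4: inner = H(9f 36 36 36 36 36 78 61) = 86; tag = H(f5 5c 5c 5c 5c 5c 86) = 47 ← matches

4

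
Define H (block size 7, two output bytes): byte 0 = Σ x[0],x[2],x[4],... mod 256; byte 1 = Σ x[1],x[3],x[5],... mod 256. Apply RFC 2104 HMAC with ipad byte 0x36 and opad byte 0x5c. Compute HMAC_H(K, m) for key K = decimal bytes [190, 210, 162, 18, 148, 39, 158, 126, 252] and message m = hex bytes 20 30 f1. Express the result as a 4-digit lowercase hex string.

Key decimal bytes [190, 210, 162, 18, 148, 39, 158, 126, 252] = be d2 a2 12 94 27 9e 7e fc is 9 bytes > B = 7, so hash it first: H(key) = 8e 89, then zero-pad to 7 bytes: K' = 8e 89 00 00 00 00 00.
K' ⊕ ipad = b8 bf 36 36 36 36 36.  K' ⊕ opad = d2 d5 5c 5c 5c 5c 5c.
Inner input = (K'⊕ipad) ∥ m = b8 bf 36 36 36 36 36 ∥ 20 30 f1.
Inner hash: even-index sum = 394 mod 256 = 138; odd-index sum = 572 mod 256 = 60 → 8a 3c.
Outer input = (K'⊕opad) ∥ inner = d2 d5 5c 5c 5c 5c 5c ∥ 8a 3c.
Outer hash (tag): even-index sum = 546 mod 256 = 34; odd-index sum = 535 mod 256 = 23 → 22 17.

2217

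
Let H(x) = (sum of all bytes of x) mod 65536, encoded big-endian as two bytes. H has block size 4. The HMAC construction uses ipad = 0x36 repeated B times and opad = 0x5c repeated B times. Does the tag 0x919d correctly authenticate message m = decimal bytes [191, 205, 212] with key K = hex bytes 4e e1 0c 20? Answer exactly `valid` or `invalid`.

invalid

Key hex bytes 4e e1 0c 20 is exactly B = 4 bytes: K' = 4e e1 0c 20.
K' ⊕ ipad = 78 d7 3a 16; K' ⊕ opad = 12 bd 50 7c.
Inner hash: sum = 120+215+58+22+191+205+212 = 1023 → 03 ff.
Outer hash (recomputed tag): sum = 18+189+80+124+3+255 = 669 → 02 9d.
Recomputed tag = 029d; claimed = 919d → mismatch.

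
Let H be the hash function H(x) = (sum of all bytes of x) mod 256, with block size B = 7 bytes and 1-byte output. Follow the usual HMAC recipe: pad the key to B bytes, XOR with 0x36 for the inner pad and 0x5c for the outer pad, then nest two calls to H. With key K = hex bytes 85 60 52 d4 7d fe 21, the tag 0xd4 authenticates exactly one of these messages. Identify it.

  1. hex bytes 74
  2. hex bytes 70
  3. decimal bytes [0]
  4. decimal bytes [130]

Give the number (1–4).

2

Key hex bytes 85 60 52 d4 7d fe 21 is exactly B = 7 bytes: K' = 85 60 52 d4 7d fe 21.
K' ⊕ ipad = b3 56 64 e2 4b c8 17; K' ⊕ opad = d9 3c 0e 88 21 a2 7d.
m1: inner = H(b3 56 64 e2 4b c8 17 74) = ed; tag = H(d9 3c 0e 88 21 a2 7d ed) = d8
m2: inner = H(b3 56 64 e2 4b c8 17 70) = e9; tag = H(d9 3c 0e 88 21 a2 7d e9) = d4 ← matches
m3: inner = H(b3 56 64 e2 4b c8 17 00) = 79; tag = H(d9 3c 0e 88 21 a2 7d 79) = 64
m4: inner = H(b3 56 64 e2 4b c8 17 82) = fb; tag = H(d9 3c 0e 88 21 a2 7d fb) = e6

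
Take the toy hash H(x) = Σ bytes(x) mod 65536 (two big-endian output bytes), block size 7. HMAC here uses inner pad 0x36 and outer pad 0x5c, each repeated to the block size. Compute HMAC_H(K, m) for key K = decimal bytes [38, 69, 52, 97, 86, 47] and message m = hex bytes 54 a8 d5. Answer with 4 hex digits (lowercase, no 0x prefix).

0270

Key decimal bytes [38, 69, 52, 97, 86, 47] = 26 45 34 61 56 2f is 6 bytes ≤ B = 7; zero-pad to 7 bytes: K' = 26 45 34 61 56 2f 00.
K' ⊕ ipad = 10 73 02 57 60 19 36.  K' ⊕ opad = 7a 19 68 3d 0a 73 5c.
Inner input = (K'⊕ipad) ∥ m = 10 73 02 57 60 19 36 ∥ 54 a8 d5.
Inner hash: sum = 16+115+2+87+96+25+54+84+168+213 = 860 → 03 5c.
Outer input = (K'⊕opad) ∥ inner = 7a 19 68 3d 0a 73 5c ∥ 03 5c.
Outer hash (tag): sum = 122+25+104+61+10+115+92+3+92 = 624 → 02 70.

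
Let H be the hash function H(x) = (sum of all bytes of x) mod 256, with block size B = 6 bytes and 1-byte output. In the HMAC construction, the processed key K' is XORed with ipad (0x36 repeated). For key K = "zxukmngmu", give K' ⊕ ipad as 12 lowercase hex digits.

Key "zxukmngmu" = 7a 78 75 6b 6d 6e 67 6d 75 is 9 bytes > B = 6, so hash it first: H(key) = f6, then zero-pad to 6 bytes: K' = f6 00 00 00 00 00.
XOR each byte with 0x36: f6⊕36=c0, 00⊕36=36, 00⊕36=36, 00⊕36=36, 00⊕36=36, 00⊕36=36.

c03636363636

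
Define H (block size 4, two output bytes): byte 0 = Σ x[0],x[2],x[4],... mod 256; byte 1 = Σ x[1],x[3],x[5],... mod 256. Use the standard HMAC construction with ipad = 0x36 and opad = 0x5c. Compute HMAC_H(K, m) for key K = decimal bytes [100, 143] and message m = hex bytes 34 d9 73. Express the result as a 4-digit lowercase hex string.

Key decimal bytes [100, 143] = 64 8f is 2 bytes ≤ B = 4; zero-pad to 4 bytes: K' = 64 8f 00 00.
K' ⊕ ipad = 52 b9 36 36.  K' ⊕ opad = 38 d3 5c 5c.
Inner input = (K'⊕ipad) ∥ m = 52 b9 36 36 ∥ 34 d9 73.
Inner hash: even-index sum = 303 mod 256 = 47; odd-index sum = 456 mod 256 = 200 → 2f c8.
Outer input = (K'⊕opad) ∥ inner = 38 d3 5c 5c ∥ 2f c8.
Outer hash (tag): even-index sum = 195 mod 256 = 195; odd-index sum = 503 mod 256 = 247 → c3 f7.

c3f7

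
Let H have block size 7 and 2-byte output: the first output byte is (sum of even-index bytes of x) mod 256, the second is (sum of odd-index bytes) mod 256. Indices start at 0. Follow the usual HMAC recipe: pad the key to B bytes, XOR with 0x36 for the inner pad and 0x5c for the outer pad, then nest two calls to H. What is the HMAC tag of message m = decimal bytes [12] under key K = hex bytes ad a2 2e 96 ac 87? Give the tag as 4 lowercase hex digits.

a026

Key hex bytes ad a2 2e 96 ac 87 is 6 bytes ≤ B = 7; zero-pad to 7 bytes: K' = ad a2 2e 96 ac 87 00.
K' ⊕ ipad = 9b 94 18 a0 9a b1 36.  K' ⊕ opad = f1 fe 72 ca f0 db 5c.
Inner input = (K'⊕ipad) ∥ m = 9b 94 18 a0 9a b1 36 ∥ 0c.
Inner hash: even-index sum = 387 mod 256 = 131; odd-index sum = 497 mod 256 = 241 → 83 f1.
Outer input = (K'⊕opad) ∥ inner = f1 fe 72 ca f0 db 5c ∥ 83 f1.
Outer hash (tag): even-index sum = 928 mod 256 = 160; odd-index sum = 806 mod 256 = 38 → a0 26.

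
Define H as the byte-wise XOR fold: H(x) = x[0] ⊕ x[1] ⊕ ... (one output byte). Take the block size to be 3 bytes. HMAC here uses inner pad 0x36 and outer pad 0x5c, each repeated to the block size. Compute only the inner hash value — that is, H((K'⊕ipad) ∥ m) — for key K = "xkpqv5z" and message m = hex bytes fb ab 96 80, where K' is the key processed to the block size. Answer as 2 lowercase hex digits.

Key "xkpqv5z" = 78 6b 70 71 76 35 7a is 7 bytes > B = 3, so hash it first: H(key) = 2b, then zero-pad to 3 bytes: K' = 2b 00 00.
K' ⊕ ipad = 1d 36 36.
Inner input = 1d 36 36 ∥ fb ab 96 80.
Inner hash: XOR 1d⊕36⊕36⊕fb⊕ab⊕96⊕80 = 5b.

5b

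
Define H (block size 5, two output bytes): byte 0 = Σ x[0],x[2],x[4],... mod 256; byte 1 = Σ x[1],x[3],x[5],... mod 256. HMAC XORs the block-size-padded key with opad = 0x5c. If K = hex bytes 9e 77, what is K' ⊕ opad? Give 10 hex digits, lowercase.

Key hex bytes 9e 77 is 2 bytes ≤ B = 5; zero-pad to 5 bytes: K' = 9e 77 00 00 00.
XOR each byte with 0x5c: 9e⊕5c=c2, 77⊕5c=2b, 00⊕5c=5c, 00⊕5c=5c, 00⊕5c=5c.

c22b5c5c5c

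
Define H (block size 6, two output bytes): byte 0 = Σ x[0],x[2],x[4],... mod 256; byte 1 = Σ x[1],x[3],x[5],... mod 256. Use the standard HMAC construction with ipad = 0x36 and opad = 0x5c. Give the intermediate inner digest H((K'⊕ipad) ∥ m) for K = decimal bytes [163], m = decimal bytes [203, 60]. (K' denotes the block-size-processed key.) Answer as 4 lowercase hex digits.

Key decimal bytes [163] = a3 is 1 byte ≤ B = 6; zero-pad to 6 bytes: K' = a3 00 00 00 00 00.
K' ⊕ ipad = 95 36 36 36 36 36.
Inner input = 95 36 36 36 36 36 ∥ cb 3c.
Inner hash: even-index sum = 460 mod 256 = 204; odd-index sum = 222 mod 256 = 222 → cc de.

ccde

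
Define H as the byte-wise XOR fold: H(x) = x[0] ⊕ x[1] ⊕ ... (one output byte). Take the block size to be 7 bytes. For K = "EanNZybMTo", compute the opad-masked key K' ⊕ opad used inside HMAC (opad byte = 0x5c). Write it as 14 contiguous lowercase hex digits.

Key "EanNZybMTo" = 45 61 6e 4e 5a 79 62 4d 54 6f is 10 bytes > B = 7, so hash it first: H(key) = 33, then zero-pad to 7 bytes: K' = 33 00 00 00 00 00 00.
XOR each byte with 0x5c: 33⊕5c=6f, 00⊕5c=5c, 00⊕5c=5c, 00⊕5c=5c, 00⊕5c=5c, 00⊕5c=5c, 00⊕5c=5c.

6f5c5c5c5c5c5c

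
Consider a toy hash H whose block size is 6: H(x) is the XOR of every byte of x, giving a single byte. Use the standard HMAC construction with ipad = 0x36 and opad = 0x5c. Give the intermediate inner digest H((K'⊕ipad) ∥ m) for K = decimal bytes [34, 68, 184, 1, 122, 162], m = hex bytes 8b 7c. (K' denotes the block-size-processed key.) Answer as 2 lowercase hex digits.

Key decimal bytes [34, 68, 184, 1, 122, 162] = 22 44 b8 01 7a a2 is exactly B = 6 bytes: K' = 22 44 b8 01 7a a2.
K' ⊕ ipad = 14 72 8e 37 4c 94.
Inner input = 14 72 8e 37 4c 94 ∥ 8b 7c.
Inner hash: XOR 14⊕72⊕8e⊕37⊕4c⊕94⊕8b⊕7c = f0.

f0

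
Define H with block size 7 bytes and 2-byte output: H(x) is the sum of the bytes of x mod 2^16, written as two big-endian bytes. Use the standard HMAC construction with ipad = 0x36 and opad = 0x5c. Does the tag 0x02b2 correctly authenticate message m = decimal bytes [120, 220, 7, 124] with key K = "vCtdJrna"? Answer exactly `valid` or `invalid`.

Key "vCtdJrna" = 76 43 74 64 4a 72 6e 61 is 8 bytes > B = 7, so hash it first: H(key) = 03 1c, then zero-pad to 7 bytes: K' = 03 1c 00 00 00 00 00.
K' ⊕ ipad = 35 2a 36 36 36 36 36; K' ⊕ opad = 5f 40 5c 5c 5c 5c 5c.
Inner hash: sum = 53+42+54+54+54+54+54+120+220+7+124 = 836 → 03 44.
Outer hash (recomputed tag): sum = 95+64+92+92+92+92+92+3+68 = 690 → 02 b2.
Recomputed tag = 02b2; claimed = 02b2 → match.

valid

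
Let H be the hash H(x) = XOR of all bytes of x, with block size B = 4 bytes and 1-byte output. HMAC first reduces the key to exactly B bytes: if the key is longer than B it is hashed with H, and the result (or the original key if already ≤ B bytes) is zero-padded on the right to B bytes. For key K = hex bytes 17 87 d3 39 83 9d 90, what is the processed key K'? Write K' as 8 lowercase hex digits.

|K| = 7 > B = 4, so first hash the key.
H(K): XOR 17⊕87⊕d3⊕39⊕83⊕9d⊕90 = f4.
Zero-pad H(K) = f4 to 4 bytes: K' = f4 00 00 00.

f4000000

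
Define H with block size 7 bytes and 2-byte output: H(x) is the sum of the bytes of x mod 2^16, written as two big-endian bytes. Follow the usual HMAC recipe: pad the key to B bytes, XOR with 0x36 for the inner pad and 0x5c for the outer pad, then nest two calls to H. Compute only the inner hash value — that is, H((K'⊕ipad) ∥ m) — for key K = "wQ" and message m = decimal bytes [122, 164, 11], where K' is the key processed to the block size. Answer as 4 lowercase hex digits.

Key "wQ" = 77 51 is 2 bytes ≤ B = 7; zero-pad to 7 bytes: K' = 77 51 00 00 00 00 00.
K' ⊕ ipad = 41 67 36 36 36 36 36.
Inner input = 41 67 36 36 36 36 36 ∥ 7a a4 0b.
Inner hash: sum = 65+103+54+54+54+54+54+122+164+11 = 735 → 02 df.

02df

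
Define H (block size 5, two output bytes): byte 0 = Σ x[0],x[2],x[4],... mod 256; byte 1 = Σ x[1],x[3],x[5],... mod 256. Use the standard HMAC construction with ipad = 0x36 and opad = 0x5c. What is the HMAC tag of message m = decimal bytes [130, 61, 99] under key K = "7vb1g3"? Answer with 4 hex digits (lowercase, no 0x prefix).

1bc1

Key "7vb1g3" = 37 76 62 31 67 33 is 6 bytes > B = 5, so hash it first: H(key) = 00 da, then zero-pad to 5 bytes: K' = 00 da 00 00 00.
K' ⊕ ipad = 36 ec 36 36 36.  K' ⊕ opad = 5c 86 5c 5c 5c.
Inner input = (K'⊕ipad) ∥ m = 36 ec 36 36 36 ∥ 82 3d 63.
Inner hash: even-index sum = 223 mod 256 = 223; odd-index sum = 519 mod 256 = 7 → df 07.
Outer input = (K'⊕opad) ∥ inner = 5c 86 5c 5c 5c ∥ df 07.
Outer hash (tag): even-index sum = 283 mod 256 = 27; odd-index sum = 449 mod 256 = 193 → 1b c1.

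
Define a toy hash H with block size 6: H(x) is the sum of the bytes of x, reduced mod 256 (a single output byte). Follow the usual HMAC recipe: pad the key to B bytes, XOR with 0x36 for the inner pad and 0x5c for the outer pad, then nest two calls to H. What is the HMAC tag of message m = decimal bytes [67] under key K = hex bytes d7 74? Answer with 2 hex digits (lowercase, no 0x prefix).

Key hex bytes d7 74 is 2 bytes ≤ B = 6; zero-pad to 6 bytes: K' = d7 74 00 00 00 00.
K' ⊕ ipad = e1 42 36 36 36 36.  K' ⊕ opad = 8b 28 5c 5c 5c 5c.
Inner input = (K'⊕ipad) ∥ m = e1 42 36 36 36 36 ∥ 43.
Inner hash: sum = 225+66+54+54+54+54+67 = 574; mod 256 = 62 → 3e.
Outer input = (K'⊕opad) ∥ inner = 8b 28 5c 5c 5c 5c ∥ 3e.
Outer hash (tag): sum = 139+40+92+92+92+92+62 = 609; mod 256 = 97 → 61.

61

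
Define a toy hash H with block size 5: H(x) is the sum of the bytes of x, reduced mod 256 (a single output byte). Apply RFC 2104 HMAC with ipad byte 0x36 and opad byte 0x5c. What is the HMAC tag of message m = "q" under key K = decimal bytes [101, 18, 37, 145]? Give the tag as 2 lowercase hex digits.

Key decimal bytes [101, 18, 37, 145] = 65 12 25 91 is 4 bytes ≤ B = 5; zero-pad to 5 bytes: K' = 65 12 25 91 00.
K' ⊕ ipad = 53 24 13 a7 36.  K' ⊕ opad = 39 4e 79 cd 5c.
Inner input = (K'⊕ipad) ∥ m = 53 24 13 a7 36 ∥ 71.
Inner hash: sum = 83+36+19+167+54+113 = 472; mod 256 = 216 → d8.
Outer input = (K'⊕opad) ∥ inner = 39 4e 79 cd 5c ∥ d8.
Outer hash (tag): sum = 57+78+121+205+92+216 = 769; mod 256 = 1 → 01.

01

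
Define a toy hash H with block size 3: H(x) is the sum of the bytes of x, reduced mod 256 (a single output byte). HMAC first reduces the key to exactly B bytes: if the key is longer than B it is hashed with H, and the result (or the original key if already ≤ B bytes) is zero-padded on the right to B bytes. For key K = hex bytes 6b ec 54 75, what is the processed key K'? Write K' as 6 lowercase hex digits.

200000

|K| = 4 > B = 3, so first hash the key.
H(K): sum = 107+236+84+117 = 544; mod 256 = 32 → 20.
Zero-pad H(K) = 20 to 3 bytes: K' = 20 00 00.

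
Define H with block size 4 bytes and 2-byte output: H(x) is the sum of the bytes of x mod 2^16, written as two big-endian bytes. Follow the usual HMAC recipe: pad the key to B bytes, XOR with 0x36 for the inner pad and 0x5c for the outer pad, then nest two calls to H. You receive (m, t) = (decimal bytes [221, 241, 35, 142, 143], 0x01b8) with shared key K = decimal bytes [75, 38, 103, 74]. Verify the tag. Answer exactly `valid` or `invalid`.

Key decimal bytes [75, 38, 103, 74] = 4b 26 67 4a is exactly B = 4 bytes: K' = 4b 26 67 4a.
K' ⊕ ipad = 7d 10 51 7c; K' ⊕ opad = 17 7a 3b 16.
Inner hash: sum = 125+16+81+124+221+241+35+142+143 = 1128 → 04 68.
Outer hash (recomputed tag): sum = 23+122+59+22+4+104 = 334 → 01 4e.
Recomputed tag = 014e; claimed = 01b8 → mismatch.

invalid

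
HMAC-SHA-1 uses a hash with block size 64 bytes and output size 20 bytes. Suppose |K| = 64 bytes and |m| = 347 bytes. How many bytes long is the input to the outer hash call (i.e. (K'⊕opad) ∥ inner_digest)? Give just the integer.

84

Key is 64 ≤ 64 bytes, zero-padded: |K'| = 64.
Outer input = (K'⊕opad) ∥ H(inner) → 64 + 20 = 84 bytes.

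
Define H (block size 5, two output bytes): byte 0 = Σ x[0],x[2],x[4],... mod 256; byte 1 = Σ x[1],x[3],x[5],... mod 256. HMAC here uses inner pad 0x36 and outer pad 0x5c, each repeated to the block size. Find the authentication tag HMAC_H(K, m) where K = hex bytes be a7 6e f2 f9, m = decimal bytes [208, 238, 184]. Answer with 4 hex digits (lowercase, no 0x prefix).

9646

Key hex bytes be a7 6e f2 f9 is exactly B = 5 bytes: K' = be a7 6e f2 f9.
K' ⊕ ipad = 88 91 58 c4 cf.  K' ⊕ opad = e2 fb 32 ae a5.
Inner input = (K'⊕ipad) ∥ m = 88 91 58 c4 cf ∥ d0 ee b8.
Inner hash: even-index sum = 669 mod 256 = 157; odd-index sum = 733 mod 256 = 221 → 9d dd.
Outer input = (K'⊕opad) ∥ inner = e2 fb 32 ae a5 ∥ 9d dd.
Outer hash (tag): even-index sum = 662 mod 256 = 150; odd-index sum = 582 mod 256 = 70 → 96 46.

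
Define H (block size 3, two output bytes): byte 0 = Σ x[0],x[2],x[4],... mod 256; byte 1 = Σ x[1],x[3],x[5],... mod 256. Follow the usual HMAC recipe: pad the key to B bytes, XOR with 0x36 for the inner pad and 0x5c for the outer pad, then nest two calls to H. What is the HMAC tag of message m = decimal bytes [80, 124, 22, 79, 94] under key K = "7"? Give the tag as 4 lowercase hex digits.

Key "7" = 37 is 1 byte ≤ B = 3; zero-pad to 3 bytes: K' = 37 00 00.
K' ⊕ ipad = 01 36 36.  K' ⊕ opad = 6b 5c 5c.
Inner input = (K'⊕ipad) ∥ m = 01 36 36 ∥ 50 7c 16 4f 5e.
Inner hash: even-index sum = 258 mod 256 = 2; odd-index sum = 250 mod 256 = 250 → 02 fa.
Outer input = (K'⊕opad) ∥ inner = 6b 5c 5c ∥ 02 fa.
Outer hash (tag): even-index sum = 449 mod 256 = 193; odd-index sum = 94 mod 256 = 94 → c1 5e.

c15e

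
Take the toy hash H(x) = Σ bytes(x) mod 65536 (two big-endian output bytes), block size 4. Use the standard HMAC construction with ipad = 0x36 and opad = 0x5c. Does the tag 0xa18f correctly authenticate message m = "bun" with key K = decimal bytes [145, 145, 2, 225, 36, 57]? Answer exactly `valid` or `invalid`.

Key decimal bytes [145, 145, 2, 225, 36, 57] = 91 91 02 e1 24 39 is 6 bytes > B = 4, so hash it first: H(key) = 02 62, then zero-pad to 4 bytes: K' = 02 62 00 00.
K' ⊕ ipad = 34 54 36 36; K' ⊕ opad = 5e 3e 5c 5c.
Inner hash: sum = 52+84+54+54+98+117+110 = 569 → 02 39.
Outer hash (recomputed tag): sum = 94+62+92+92+2+57 = 399 → 01 8f.
Recomputed tag = 018f; claimed = a18f → mismatch.

invalid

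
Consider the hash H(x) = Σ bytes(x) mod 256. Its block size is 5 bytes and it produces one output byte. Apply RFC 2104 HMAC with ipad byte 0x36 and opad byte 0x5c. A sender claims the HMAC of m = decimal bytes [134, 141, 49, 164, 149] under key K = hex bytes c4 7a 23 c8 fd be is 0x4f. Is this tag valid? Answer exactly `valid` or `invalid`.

Key hex bytes c4 7a 23 c8 fd be is 6 bytes > B = 5, so hash it first: H(key) = e4, then zero-pad to 5 bytes: K' = e4 00 00 00 00.
K' ⊕ ipad = d2 36 36 36 36; K' ⊕ opad = b8 5c 5c 5c 5c.
Inner hash: sum = 210+54+54+54+54+134+141+49+164+149 = 1063; mod 256 = 39 → 27.
Outer hash (recomputed tag): sum = 184+92+92+92+92+39 = 591; mod 256 = 79 → 4f.
Recomputed tag = 4f; claimed = 4f → match.

valid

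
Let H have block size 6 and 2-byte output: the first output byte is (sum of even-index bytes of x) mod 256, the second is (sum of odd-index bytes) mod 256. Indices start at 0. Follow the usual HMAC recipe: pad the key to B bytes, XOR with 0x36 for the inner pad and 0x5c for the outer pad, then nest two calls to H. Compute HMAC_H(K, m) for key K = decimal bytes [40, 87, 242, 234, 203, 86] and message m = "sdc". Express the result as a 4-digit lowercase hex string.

Key decimal bytes [40, 87, 242, 234, 203, 86] = 28 57 f2 ea cb 56 is exactly B = 6 bytes: K' = 28 57 f2 ea cb 56.
K' ⊕ ipad = 1e 61 c4 dc fd 60.  K' ⊕ opad = 74 0b ae b6 97 0a.
Inner input = (K'⊕ipad) ∥ m = 1e 61 c4 dc fd 60 ∥ 73 64 63.
Inner hash: even-index sum = 693 mod 256 = 181; odd-index sum = 513 mod 256 = 1 → b5 01.
Outer input = (K'⊕opad) ∥ inner = 74 0b ae b6 97 0a ∥ b5 01.
Outer hash (tag): even-index sum = 622 mod 256 = 110; odd-index sum = 204 mod 256 = 204 → 6e cc.

6ecc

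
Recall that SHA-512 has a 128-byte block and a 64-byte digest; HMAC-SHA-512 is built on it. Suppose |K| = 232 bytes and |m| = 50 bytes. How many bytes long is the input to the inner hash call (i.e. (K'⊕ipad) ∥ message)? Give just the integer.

178

Key is 232 > 128 bytes, so it is hashed to 64 bytes then zero-padded to 128: |K'| = 128.
Inner input = (K'⊕ipad) ∥ m → 128 + 50 = 178 bytes.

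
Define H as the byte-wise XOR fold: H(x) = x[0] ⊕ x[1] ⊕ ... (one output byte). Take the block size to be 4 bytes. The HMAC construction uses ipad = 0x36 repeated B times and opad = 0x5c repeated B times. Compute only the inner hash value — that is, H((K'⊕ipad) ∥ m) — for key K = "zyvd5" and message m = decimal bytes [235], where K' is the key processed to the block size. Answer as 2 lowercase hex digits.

cf

Key "zyvd5" = 7a 79 76 64 35 is 5 bytes > B = 4, so hash it first: H(key) = 24, then zero-pad to 4 bytes: K' = 24 00 00 00.
K' ⊕ ipad = 12 36 36 36.
Inner input = 12 36 36 36 ∥ eb.
Inner hash: XOR 12⊕36⊕36⊕36⊕eb = cf.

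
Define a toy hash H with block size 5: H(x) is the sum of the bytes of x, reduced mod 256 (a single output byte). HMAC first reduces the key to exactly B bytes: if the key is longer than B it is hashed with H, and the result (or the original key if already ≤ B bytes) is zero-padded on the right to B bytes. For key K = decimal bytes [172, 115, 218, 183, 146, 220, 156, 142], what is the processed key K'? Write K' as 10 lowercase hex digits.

4800000000

|K| = 8 > B = 5, so first hash the key.
H(K): sum = 172+115+218+183+146+220+156+142 = 1352; mod 256 = 72 → 48.
Zero-pad H(K) = 48 to 5 bytes: K' = 48 00 00 00 00.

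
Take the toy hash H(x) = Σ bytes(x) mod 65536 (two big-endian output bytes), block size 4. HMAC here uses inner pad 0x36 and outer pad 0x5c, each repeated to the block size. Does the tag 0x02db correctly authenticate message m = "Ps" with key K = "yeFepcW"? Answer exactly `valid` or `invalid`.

invalid

Key "yeFepcW" = 79 65 46 65 70 63 57 is 7 bytes > B = 4, so hash it first: H(key) = 02 b3, then zero-pad to 4 bytes: K' = 02 b3 00 00.
K' ⊕ ipad = 34 85 36 36; K' ⊕ opad = 5e ef 5c 5c.
Inner hash: sum = 52+133+54+54+80+115 = 488 → 01 e8.
Outer hash (recomputed tag): sum = 94+239+92+92+1+232 = 750 → 02 ee.
Recomputed tag = 02ee; claimed = 02db → mismatch.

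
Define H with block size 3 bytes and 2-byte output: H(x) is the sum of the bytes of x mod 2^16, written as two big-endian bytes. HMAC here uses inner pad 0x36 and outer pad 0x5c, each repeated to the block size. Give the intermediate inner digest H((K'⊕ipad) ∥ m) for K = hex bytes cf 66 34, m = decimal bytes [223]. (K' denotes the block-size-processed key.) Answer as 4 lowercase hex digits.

022a

Key hex bytes cf 66 34 is exactly B = 3 bytes: K' = cf 66 34.
K' ⊕ ipad = f9 50 02.
Inner input = f9 50 02 ∥ df.
Inner hash: sum = 249+80+2+223 = 554 → 02 2a.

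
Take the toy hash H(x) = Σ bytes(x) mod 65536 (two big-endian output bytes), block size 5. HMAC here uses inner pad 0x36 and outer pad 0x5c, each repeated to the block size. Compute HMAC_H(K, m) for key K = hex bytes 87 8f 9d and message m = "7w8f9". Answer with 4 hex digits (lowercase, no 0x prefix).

0331

Key hex bytes 87 8f 9d is 3 bytes ≤ B = 5; zero-pad to 5 bytes: K' = 87 8f 9d 00 00.
K' ⊕ ipad = b1 b9 ab 36 36.  K' ⊕ opad = db d3 c1 5c 5c.
Inner input = (K'⊕ipad) ∥ m = b1 b9 ab 36 36 ∥ 37 77 38 66 39.
Inner hash: sum = 177+185+171+54+54+55+119+56+102+57 = 1030 → 04 06.
Outer input = (K'⊕opad) ∥ inner = db d3 c1 5c 5c ∥ 04 06.
Outer hash (tag): sum = 219+211+193+92+92+4+6 = 817 → 03 31.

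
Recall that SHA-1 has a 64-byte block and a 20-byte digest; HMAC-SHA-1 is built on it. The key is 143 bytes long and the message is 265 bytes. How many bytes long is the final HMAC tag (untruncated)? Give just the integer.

The tag is one SHA-1 digest: 20 bytes.

20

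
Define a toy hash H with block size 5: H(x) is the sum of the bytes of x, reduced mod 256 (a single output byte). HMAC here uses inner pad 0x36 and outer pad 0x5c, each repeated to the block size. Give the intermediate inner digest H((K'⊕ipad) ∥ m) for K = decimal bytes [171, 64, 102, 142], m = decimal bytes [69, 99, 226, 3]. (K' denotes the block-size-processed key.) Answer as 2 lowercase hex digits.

Key decimal bytes [171, 64, 102, 142] = ab 40 66 8e is 4 bytes ≤ B = 5; zero-pad to 5 bytes: K' = ab 40 66 8e 00.
K' ⊕ ipad = 9d 76 50 b8 36.
Inner input = 9d 76 50 b8 36 ∥ 45 63 e2 03.
Inner hash: sum = 157+118+80+184+54+69+99+226+3 = 990; mod 256 = 222 → de.

de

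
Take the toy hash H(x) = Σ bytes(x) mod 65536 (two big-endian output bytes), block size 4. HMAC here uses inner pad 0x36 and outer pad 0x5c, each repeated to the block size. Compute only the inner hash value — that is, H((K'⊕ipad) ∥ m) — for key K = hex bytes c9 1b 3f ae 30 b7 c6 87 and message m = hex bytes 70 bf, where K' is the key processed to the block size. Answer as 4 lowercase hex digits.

Key hex bytes c9 1b 3f ae 30 b7 c6 87 is 8 bytes > B = 4, so hash it first: H(key) = 04 05, then zero-pad to 4 bytes: K' = 04 05 00 00.
K' ⊕ ipad = 32 33 36 36.
Inner input = 32 33 36 36 ∥ 70 bf.
Inner hash: sum = 50+51+54+54+112+191 = 512 → 02 00.

0200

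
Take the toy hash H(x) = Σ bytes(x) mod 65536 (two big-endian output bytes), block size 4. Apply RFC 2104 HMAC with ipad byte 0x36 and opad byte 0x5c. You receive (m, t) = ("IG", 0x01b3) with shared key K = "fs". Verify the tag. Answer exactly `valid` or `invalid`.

Key "fs" = 66 73 is 2 bytes ≤ B = 4; zero-pad to 4 bytes: K' = 66 73 00 00.
K' ⊕ ipad = 50 45 36 36; K' ⊕ opad = 3a 2f 5c 5c.
Inner hash: sum = 80+69+54+54+73+71 = 401 → 01 91.
Outer hash (recomputed tag): sum = 58+47+92+92+1+145 = 435 → 01 b3.
Recomputed tag = 01b3; claimed = 01b3 → match.

valid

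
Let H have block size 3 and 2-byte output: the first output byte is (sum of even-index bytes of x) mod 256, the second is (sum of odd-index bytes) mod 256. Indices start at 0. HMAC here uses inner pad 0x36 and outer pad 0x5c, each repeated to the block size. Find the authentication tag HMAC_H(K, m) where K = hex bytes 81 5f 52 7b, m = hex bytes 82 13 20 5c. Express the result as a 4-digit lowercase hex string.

7910

Key hex bytes 81 5f 52 7b is 4 bytes > B = 3, so hash it first: H(key) = d3 da, then zero-pad to 3 bytes: K' = d3 da 00.
K' ⊕ ipad = e5 ec 36.  K' ⊕ opad = 8f 86 5c.
Inner input = (K'⊕ipad) ∥ m = e5 ec 36 ∥ 82 13 20 5c.
Inner hash: even-index sum = 394 mod 256 = 138; odd-index sum = 398 mod 256 = 142 → 8a 8e.
Outer input = (K'⊕opad) ∥ inner = 8f 86 5c ∥ 8a 8e.
Outer hash (tag): even-index sum = 377 mod 256 = 121; odd-index sum = 272 mod 256 = 16 → 79 10.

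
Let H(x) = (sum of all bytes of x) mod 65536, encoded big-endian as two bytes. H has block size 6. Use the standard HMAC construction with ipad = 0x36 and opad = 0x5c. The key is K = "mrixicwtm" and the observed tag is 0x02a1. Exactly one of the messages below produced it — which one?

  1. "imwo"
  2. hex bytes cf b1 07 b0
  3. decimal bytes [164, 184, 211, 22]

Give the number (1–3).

Key "mrixicwtm" = 6d 72 69 78 69 63 77 74 6d is 9 bytes > B = 6, so hash it first: H(key) = 03 e4, then zero-pad to 6 bytes: K' = 03 e4 00 00 00 00.
K' ⊕ ipad = 35 d2 36 36 36 36; K' ⊕ opad = 5f b8 5c 5c 5c 5c.
m1: inner = H(35 d2 36 36 36 36 69 6d 77 6f) = 03 9b; tag = H(5f b8 5c 5c 5c 5c 03 9b) = 0325
m2: inner = H(35 d2 36 36 36 36 cf b1 07 b0) = 04 16; tag = H(5f b8 5c 5c 5c 5c 04 16) = 02a1 ← matches
m3: inner = H(35 d2 36 36 36 36 a4 b8 d3 16) = 04 24; tag = H(5f b8 5c 5c 5c 5c 04 24) = 02af

2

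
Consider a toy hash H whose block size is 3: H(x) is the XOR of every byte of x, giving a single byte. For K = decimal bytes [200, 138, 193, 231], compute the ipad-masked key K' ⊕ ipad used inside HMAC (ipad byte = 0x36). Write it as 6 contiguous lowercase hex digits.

523636

Key decimal bytes [200, 138, 193, 231] = c8 8a c1 e7 is 4 bytes > B = 3, so hash it first: H(key) = 64, then zero-pad to 3 bytes: K' = 64 00 00.
XOR each byte with 0x36: 64⊕36=52, 00⊕36=36, 00⊕36=36.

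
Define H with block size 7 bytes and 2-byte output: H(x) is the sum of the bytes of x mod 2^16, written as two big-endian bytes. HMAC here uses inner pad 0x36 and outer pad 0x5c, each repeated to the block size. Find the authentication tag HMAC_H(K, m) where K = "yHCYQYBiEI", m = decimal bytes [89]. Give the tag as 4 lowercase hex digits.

025b

Key "yHCYQYBiEI" = 79 48 43 59 51 59 42 69 45 49 is 10 bytes > B = 7, so hash it first: H(key) = 03 40, then zero-pad to 7 bytes: K' = 03 40 00 00 00 00 00.
K' ⊕ ipad = 35 76 36 36 36 36 36.  K' ⊕ opad = 5f 1c 5c 5c 5c 5c 5c.
Inner input = (K'⊕ipad) ∥ m = 35 76 36 36 36 36 36 ∥ 59.
Inner hash: sum = 53+118+54+54+54+54+54+89 = 530 → 02 12.
Outer input = (K'⊕opad) ∥ inner = 5f 1c 5c 5c 5c 5c 5c ∥ 02 12.
Outer hash (tag): sum = 95+28+92+92+92+92+92+2+18 = 603 → 02 5b.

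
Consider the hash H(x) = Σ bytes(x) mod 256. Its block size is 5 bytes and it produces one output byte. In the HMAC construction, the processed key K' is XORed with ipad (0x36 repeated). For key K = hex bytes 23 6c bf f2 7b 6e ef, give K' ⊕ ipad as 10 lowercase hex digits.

2e36363636

Key hex bytes 23 6c bf f2 7b 6e ef is 7 bytes > B = 5, so hash it first: H(key) = 18, then zero-pad to 5 bytes: K' = 18 00 00 00 00.
XOR each byte with 0x36: 18⊕36=2e, 00⊕36=36, 00⊕36=36, 00⊕36=36, 00⊕36=36.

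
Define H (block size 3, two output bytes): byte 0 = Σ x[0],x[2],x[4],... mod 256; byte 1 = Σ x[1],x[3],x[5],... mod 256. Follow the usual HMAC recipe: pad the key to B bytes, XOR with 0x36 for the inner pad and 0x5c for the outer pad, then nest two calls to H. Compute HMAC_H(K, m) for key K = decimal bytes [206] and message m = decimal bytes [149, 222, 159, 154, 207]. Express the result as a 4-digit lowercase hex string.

2702

Key decimal bytes [206] = ce is 1 byte ≤ B = 3; zero-pad to 3 bytes: K' = ce 00 00.
K' ⊕ ipad = f8 36 36.  K' ⊕ opad = 92 5c 5c.
Inner input = (K'⊕ipad) ∥ m = f8 36 36 ∥ 95 de 9f 9a cf.
Inner hash: even-index sum = 678 mod 256 = 166; odd-index sum = 569 mod 256 = 57 → a6 39.
Outer input = (K'⊕opad) ∥ inner = 92 5c 5c ∥ a6 39.
Outer hash (tag): even-index sum = 295 mod 256 = 39; odd-index sum = 258 mod 256 = 2 → 27 02.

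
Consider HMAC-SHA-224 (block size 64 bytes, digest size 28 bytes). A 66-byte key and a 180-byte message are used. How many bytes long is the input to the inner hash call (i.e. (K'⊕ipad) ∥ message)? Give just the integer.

244

Key is 66 > 64 bytes, so it is hashed to 28 bytes then zero-padded to 64: |K'| = 64.
Inner input = (K'⊕ipad) ∥ m → 64 + 180 = 244 bytes.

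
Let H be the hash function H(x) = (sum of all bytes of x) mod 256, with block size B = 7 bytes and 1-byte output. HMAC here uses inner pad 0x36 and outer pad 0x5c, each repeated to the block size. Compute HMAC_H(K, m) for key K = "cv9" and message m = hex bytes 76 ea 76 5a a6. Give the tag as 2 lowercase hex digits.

90

Key "cv9" = 63 76 39 is 3 bytes ≤ B = 7; zero-pad to 7 bytes: K' = 63 76 39 00 00 00 00.
K' ⊕ ipad = 55 40 0f 36 36 36 36.  K' ⊕ opad = 3f 2a 65 5c 5c 5c 5c.
Inner input = (K'⊕ipad) ∥ m = 55 40 0f 36 36 36 36 ∥ 76 ea 76 5a a6.
Inner hash: sum = 85+64+15+54+54+54+54+118+234+118+90+166 = 1106; mod 256 = 82 → 52.
Outer input = (K'⊕opad) ∥ inner = 3f 2a 65 5c 5c 5c 5c ∥ 52.
Outer hash (tag): sum = 63+42+101+92+92+92+92+82 = 656; mod 256 = 144 → 90.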